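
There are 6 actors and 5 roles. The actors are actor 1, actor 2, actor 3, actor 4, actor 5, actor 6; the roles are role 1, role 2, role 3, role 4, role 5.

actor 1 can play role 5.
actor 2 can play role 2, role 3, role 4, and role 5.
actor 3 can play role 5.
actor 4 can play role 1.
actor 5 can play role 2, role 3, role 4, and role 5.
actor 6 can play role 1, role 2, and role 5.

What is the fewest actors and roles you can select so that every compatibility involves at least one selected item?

5

A maximum matching has 5 edges (e.g. actor 1–role 5, actor 2–role 3, actor 4–role 1, actor 5–role 4, actor 6–role 2).
By König's theorem the minimum vertex cover has the same size. One such cover is {actor 2, actor 4, actor 5, actor 6, role 5}.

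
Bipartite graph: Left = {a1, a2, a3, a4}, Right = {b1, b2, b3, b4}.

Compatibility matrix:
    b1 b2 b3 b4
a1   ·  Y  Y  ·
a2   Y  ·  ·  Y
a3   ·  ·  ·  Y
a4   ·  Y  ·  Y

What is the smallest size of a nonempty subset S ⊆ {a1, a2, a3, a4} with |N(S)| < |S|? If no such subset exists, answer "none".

none

A matching saturating every left vertex exists, for instance a1→b3, a2→b1, a3→b4, a4→b2.
By Hall's marriage theorem, this means |N(S)| ≥ |S| for every subset S, so no violating subset exists.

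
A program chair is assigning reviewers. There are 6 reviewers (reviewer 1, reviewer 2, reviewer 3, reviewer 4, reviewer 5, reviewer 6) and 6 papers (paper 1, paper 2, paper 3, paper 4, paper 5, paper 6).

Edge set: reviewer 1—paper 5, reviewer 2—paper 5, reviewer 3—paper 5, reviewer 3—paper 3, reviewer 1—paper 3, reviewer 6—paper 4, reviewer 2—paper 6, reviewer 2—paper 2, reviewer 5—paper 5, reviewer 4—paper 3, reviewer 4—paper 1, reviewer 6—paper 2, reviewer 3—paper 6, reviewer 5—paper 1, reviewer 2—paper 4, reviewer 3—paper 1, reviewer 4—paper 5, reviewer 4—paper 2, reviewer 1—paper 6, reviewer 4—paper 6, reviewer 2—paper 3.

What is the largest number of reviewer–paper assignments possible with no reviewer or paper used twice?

6

For example, pair reviewer 1→paper 3, reviewer 2→paper 2, reviewer 3→paper 6, reviewer 4→paper 5, reviewer 5→paper 1, reviewer 6→paper 4.
All 6 reviewers are matched, so no larger matching exists.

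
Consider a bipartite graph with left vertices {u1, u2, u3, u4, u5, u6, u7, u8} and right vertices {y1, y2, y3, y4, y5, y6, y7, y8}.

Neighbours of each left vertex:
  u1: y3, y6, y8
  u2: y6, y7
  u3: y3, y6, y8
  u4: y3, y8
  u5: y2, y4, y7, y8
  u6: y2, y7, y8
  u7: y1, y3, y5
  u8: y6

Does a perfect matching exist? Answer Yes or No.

The set {u1, u3, u4, u8} has only 3 neighbours ({y3, y6, y8}), so by Hall's theorem at most 7 of the 8 left vertices can be matched.
Hence no matching covers every left vertex.

No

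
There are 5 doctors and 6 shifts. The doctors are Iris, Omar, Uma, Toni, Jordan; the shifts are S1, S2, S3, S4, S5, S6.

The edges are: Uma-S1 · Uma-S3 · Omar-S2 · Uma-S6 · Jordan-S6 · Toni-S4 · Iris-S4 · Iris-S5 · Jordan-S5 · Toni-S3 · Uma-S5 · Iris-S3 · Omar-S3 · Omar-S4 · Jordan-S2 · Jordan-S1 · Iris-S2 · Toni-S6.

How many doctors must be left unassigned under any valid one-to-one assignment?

A valid assignment of size 5: Iris→S4, Omar→S3, Uma→S1, Toni→S6, Jordan→S2.
This saturates every doctor, so 5 is the maximum.
That matches 5 of the 5, leaving 0 unmatched; no matching can do better.

0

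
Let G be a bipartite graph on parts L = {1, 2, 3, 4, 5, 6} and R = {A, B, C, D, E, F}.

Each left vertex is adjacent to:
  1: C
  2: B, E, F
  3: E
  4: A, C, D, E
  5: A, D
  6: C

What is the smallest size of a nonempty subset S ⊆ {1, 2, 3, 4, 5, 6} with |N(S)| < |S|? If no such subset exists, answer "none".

Take S = {1, 6}. Its neighbourhood is {C}, so |N(S)| = 1 < |S| = 2.
No single vertex violates Hall's condition since each has at least one neighbour, so 2 is the minimum.

2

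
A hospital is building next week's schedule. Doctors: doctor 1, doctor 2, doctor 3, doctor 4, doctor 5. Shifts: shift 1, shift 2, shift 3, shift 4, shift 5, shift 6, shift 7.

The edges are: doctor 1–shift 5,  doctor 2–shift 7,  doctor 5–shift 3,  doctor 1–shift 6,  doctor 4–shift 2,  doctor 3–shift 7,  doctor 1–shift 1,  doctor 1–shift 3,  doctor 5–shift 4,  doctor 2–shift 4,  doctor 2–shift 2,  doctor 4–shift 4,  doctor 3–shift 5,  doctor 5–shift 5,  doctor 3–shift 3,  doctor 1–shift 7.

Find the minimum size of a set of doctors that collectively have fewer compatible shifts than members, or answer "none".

A matching saturating every doctor exists, for instance doctor 1→shift 7, doctor 2→shift 2, doctor 3→shift 3, doctor 4→shift 4, doctor 5→shift 5.
By Hall's marriage theorem, this means |N(S)| ≥ |S| for every subset S, so no violating subset exists.

none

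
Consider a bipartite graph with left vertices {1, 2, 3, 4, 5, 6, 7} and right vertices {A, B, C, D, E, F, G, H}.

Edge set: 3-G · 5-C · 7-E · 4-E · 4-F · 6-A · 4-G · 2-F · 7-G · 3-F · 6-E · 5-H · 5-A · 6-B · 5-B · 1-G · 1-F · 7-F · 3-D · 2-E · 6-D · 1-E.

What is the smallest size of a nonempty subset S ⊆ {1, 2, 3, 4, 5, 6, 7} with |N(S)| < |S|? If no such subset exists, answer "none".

Take S = {1, 2, 4, 7}. Its neighbourhood is {E, F, G}, so |N(S)| = 3 < |S| = 4.
Every subset of size less than 4 has at least as many neighbours as members, so 4 is the minimum.

4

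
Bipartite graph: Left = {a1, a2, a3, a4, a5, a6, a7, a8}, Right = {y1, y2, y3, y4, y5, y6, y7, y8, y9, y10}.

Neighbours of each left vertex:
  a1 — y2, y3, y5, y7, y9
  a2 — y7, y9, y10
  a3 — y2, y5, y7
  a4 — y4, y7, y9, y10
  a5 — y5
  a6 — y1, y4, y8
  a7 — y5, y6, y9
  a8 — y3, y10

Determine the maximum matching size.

8

One maximum matching: a1-y7, a2-y9, a3-y2, a4-y10, a5-y5, a6-y1, a7-y6, a8-y3.
This saturates every left vertex, so 8 is the maximum.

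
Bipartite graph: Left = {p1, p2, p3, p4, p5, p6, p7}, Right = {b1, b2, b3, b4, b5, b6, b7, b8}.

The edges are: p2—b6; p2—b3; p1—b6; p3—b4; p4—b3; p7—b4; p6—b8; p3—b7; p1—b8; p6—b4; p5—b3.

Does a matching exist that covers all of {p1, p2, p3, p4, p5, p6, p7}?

The set {p1, p2, p4, p5, p6, p7} has only 4 neighbours ({b3, b4, b6, b8}), so by Hall's theorem at most 5 of the 7 left vertices can be matched.
Hence no matching covers every left vertex.

No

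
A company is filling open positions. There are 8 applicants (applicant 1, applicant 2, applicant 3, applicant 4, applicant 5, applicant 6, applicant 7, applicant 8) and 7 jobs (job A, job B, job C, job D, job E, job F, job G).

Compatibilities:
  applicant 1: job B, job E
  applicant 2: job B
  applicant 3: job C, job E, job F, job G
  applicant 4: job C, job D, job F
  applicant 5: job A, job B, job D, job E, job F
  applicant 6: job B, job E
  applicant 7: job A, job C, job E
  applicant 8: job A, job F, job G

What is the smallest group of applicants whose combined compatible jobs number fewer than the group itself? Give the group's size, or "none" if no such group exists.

3

Take S = {applicant 1, applicant 2, applicant 6}. Its neighbourhood is {job B, job E}, so |N(S)| = 2 < |S| = 3.
Every subset of size less than 3 has at least as many neighbours as members, so 3 is the minimum.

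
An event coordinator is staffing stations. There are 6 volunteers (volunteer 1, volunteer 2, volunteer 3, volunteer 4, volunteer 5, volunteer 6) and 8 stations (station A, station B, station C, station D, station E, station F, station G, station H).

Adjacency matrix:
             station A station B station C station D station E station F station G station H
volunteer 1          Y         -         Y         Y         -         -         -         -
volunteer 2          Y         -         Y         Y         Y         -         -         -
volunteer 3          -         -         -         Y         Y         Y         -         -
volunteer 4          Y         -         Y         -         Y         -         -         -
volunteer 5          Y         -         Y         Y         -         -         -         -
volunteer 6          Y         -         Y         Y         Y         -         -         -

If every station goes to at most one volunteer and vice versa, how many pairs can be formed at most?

For example, pair volunteer 1–station D, volunteer 2–station E, volunteer 3–station F, volunteer 4–station C, volunteer 5–station A.
The set {volunteer 1, volunteer 2, volunteer 4, volunteer 5, volunteer 6} has only 4 neighbours ({station A, station C, station D, station E}), so by Hall's theorem at most 5 of the 6 volunteers can be matched.

5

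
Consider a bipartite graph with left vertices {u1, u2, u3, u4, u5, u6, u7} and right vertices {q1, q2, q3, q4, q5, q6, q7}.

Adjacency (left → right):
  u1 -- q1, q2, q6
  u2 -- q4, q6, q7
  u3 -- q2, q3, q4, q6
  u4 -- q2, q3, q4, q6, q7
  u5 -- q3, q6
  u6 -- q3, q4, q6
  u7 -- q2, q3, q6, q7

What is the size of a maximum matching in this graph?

One maximum matching: u1-q1, u2-q7, u3-q2, u4-q4, u5-q3, u6-q6.
The set {u2, u3, u4, u5, u6, u7} has only 5 neighbours ({q2, q3, q4, q6, q7}), so by Hall's theorem at most 6 of the 7 left vertices can be matched.

6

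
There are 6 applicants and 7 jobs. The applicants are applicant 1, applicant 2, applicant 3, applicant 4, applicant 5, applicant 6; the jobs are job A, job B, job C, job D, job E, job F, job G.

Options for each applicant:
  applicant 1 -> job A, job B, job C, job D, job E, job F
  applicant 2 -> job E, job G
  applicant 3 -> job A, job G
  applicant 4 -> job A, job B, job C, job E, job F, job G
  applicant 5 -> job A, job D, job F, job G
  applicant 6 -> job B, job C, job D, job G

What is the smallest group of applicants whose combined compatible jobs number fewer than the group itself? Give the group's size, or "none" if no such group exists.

A matching saturating every applicant exists, for instance applicant 1→job D, applicant 2→job E, applicant 3→job A, applicant 4→job B, applicant 5→job F, applicant 6→job G.
By Hall's marriage theorem, this means |N(S)| ≥ |S| for every subset S, so no violating subset exists.

none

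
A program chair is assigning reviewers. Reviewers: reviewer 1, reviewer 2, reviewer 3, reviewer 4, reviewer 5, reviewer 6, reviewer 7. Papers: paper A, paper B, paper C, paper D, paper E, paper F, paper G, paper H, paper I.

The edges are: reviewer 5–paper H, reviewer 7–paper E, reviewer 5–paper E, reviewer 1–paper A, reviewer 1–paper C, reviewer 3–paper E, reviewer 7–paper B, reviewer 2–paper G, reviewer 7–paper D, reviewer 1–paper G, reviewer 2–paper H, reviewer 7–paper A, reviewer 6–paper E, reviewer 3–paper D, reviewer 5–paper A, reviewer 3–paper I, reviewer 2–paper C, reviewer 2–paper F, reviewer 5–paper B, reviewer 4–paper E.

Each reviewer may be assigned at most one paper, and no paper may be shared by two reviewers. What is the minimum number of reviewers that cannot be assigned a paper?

1

A valid assignment of size 6: reviewer 1→paper C, reviewer 2→paper H, reviewer 3→paper I, reviewer 4→paper E, reviewer 5→paper B, reviewer 7→paper D.
The set {reviewer 4, reviewer 6} has only 1 neighbour ({paper E}), so by Hall's theorem at most 6 of the 7 reviewers can be matched.
That matches 6 of the 7, leaving 1 unmatched; no matching can do better.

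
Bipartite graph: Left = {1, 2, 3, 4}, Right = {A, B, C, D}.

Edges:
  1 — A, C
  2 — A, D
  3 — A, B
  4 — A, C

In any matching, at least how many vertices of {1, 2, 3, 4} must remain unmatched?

A valid assignment of size 4: 1-A, 2-D, 3-B, 4-C.
All 4 left vertices are matched, so no larger matching exists.
That matches 4 of the 4, leaving 0 unmatched; no matching can do better.

0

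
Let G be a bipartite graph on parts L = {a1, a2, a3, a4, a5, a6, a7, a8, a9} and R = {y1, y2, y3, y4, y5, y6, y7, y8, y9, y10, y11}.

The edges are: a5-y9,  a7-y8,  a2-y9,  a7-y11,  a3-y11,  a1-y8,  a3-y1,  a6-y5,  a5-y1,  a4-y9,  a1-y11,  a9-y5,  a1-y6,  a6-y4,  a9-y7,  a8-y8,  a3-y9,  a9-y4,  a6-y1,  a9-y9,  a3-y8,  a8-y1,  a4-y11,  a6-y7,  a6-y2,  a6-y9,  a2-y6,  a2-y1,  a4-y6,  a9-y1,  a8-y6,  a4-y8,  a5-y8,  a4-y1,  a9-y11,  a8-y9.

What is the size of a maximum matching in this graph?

One maximum matching: a1→y8, a2→y6, a3→y11, a4→y9, a5→y1, a6→y4, a9→y7.
The set {a1, a2, a3, a4, a5, a7, a8} has only 5 neighbours ({y1, y11, y6, y8, y9}), so by Hall's theorem at most 7 of the 9 left vertices can be matched.

7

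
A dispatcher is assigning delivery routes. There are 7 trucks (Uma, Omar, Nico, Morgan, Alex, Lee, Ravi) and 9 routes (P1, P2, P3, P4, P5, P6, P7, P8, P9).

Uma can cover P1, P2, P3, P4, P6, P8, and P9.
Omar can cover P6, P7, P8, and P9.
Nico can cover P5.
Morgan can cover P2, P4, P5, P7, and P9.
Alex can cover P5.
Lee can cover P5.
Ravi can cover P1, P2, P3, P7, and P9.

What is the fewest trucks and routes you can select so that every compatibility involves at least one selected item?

5

The 5 edges Uma–P3, Omar–P9, Nico–P5, Morgan–P2, Ravi–P1 form a matching, so any vertex cover needs at least 5 vertices (one per matched edge).
Conversely {Uma, Omar, Morgan, Ravi, P5} meets every edge and has exactly 5 vertices, so 5 is optimal.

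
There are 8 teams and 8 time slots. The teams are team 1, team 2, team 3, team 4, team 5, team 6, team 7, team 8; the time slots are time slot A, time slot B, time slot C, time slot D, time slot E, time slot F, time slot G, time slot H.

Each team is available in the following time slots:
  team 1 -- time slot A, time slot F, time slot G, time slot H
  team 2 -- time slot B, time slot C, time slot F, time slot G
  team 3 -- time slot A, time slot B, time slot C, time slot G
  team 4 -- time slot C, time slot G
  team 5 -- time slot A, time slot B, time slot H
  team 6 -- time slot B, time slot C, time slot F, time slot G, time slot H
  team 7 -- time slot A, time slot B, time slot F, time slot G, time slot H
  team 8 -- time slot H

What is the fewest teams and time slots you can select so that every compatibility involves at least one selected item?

6

A maximum matching has 6 edges (e.g. team 1–time slot H, team 2–time slot F, team 3–time slot A, team 4–time slot G, team 5–time slot B, team 6–time slot C).
By König's theorem the minimum vertex cover has the same size. One such cover is {time slot A, time slot B, time slot C, time slot F, time slot G, time slot H}.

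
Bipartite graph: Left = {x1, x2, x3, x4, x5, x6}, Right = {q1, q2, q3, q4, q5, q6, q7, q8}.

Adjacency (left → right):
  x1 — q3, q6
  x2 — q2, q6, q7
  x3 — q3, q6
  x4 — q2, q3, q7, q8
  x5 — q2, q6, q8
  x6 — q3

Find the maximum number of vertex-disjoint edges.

5

One maximum matching: x1–q3, x2–q7, x3–q6, x4–q2, x5–q8.
The set {x1, x3, x6} has only 2 neighbours ({q3, q6}), so by Hall's theorem at most 5 of the 6 left vertices can be matched.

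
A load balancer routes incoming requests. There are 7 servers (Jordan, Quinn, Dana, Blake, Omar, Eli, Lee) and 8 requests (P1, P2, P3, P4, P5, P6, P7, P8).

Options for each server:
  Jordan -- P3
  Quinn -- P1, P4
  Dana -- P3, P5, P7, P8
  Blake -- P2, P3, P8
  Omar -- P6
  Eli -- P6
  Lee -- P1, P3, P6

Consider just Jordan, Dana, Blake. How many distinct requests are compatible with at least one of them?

5

The union of neighbours of {Jordan, Dana, Blake} is {P2, P3, P5, P7, P8}, which has 5 elements.
Since |N(S)| = 5 ≥ |S| = 3, Hall's condition holds for this subset.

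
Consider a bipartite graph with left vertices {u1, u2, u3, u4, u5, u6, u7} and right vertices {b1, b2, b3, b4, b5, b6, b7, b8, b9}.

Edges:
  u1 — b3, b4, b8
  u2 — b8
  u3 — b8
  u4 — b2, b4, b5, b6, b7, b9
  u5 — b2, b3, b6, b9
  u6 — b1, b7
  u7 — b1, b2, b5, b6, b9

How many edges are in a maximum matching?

6

A valid assignment of size 6: u1→b4, u2→b8, u4→b5, u5→b3, u6→b7, u7→b1.
The set {u2, u3} has only 1 neighbour ({b8}), so by Hall's theorem at most 6 of the 7 left vertices can be matched.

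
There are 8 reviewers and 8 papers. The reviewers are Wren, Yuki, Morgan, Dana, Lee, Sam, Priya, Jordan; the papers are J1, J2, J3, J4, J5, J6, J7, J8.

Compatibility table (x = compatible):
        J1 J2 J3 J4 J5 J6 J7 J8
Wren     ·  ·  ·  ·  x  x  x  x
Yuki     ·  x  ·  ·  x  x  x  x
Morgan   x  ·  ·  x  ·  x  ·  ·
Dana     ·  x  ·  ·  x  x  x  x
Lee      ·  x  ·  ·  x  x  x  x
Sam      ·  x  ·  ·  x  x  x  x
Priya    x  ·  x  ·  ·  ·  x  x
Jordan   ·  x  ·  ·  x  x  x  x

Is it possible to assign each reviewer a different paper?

The set {Wren, Yuki, Dana, Lee, Sam, Jordan} has only 5 neighbours ({J2, J5, J6, J7, J8}), so by Hall's theorem at most 7 of the 8 reviewers can be matched.
Hence no matching covers every reviewer.

No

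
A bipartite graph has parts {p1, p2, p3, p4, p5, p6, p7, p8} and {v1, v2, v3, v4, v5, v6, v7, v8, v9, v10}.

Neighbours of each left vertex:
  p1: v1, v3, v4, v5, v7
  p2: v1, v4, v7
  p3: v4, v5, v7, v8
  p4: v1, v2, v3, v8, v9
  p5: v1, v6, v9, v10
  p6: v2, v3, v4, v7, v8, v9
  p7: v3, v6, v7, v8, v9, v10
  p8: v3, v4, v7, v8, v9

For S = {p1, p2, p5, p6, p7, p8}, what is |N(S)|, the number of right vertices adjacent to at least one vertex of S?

The union of neighbours of {p1, p2, p5, p6, p7, p8} is {v1, v2, v3, v4, v5, v6, v7, v8, v9, v10}, which has 10 elements.
Since |N(S)| = 10 ≥ |S| = 6, Hall's condition holds for this subset.

10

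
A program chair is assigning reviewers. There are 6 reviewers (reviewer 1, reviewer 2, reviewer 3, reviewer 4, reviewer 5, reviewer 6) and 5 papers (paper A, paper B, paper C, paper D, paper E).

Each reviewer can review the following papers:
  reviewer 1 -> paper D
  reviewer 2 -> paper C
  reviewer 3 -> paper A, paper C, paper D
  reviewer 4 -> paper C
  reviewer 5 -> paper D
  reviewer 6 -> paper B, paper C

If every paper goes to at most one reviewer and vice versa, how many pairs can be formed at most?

For example, pair reviewer 1-paper D, reviewer 2-paper C, reviewer 3-paper A, reviewer 6-paper B.
The set {reviewer 1, reviewer 2, reviewer 4, reviewer 5} has only 2 neighbours ({paper C, paper D}), so by Hall's theorem at most 4 of the 6 reviewers can be matched.

4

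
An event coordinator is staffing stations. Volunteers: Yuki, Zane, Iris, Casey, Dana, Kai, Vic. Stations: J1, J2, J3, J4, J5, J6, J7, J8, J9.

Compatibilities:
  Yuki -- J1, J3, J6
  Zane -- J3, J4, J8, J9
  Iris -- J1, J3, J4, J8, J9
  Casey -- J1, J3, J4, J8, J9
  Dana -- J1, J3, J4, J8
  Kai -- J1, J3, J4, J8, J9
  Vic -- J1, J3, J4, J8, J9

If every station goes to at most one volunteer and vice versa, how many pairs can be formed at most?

6

A valid assignment of size 6: Yuki–J6, Zane–J4, Iris–J3, Casey–J1, Dana–J8, Kai–J9.
The set {Zane, Iris, Casey, Dana, Kai, Vic} has only 5 neighbours ({J1, J3, J4, J8, J9}), so by Hall's theorem at most 6 of the 7 volunteers can be matched.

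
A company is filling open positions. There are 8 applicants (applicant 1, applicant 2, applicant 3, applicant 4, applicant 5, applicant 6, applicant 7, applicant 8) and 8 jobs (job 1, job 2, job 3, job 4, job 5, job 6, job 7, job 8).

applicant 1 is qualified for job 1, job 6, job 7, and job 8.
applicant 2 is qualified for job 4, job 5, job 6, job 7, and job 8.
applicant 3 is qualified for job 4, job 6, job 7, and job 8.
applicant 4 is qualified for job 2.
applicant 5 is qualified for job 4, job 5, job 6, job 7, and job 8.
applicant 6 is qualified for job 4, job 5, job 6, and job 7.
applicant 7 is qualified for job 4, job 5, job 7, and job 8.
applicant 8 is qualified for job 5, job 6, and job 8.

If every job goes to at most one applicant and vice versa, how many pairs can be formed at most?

7

One maximum matching: applicant 1-job 1, applicant 2-job 8, applicant 3-job 6, applicant 4-job 2, applicant 5-job 7, applicant 6-job 5, applicant 7-job 4.
The set {applicant 2, applicant 3, applicant 5, applicant 6, applicant 7, applicant 8} has only 5 neighbours ({job 4, job 5, job 6, job 7, job 8}), so by Hall's theorem at most 7 of the 8 applicants can be matched.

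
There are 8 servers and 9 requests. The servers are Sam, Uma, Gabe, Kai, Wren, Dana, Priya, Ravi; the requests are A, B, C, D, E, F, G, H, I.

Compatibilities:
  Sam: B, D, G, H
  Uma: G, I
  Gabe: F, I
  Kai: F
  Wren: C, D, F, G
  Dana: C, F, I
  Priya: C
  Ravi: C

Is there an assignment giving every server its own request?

No

The set {Gabe, Kai, Dana, Priya, Ravi} has only 3 neighbours ({C, F, I}), so by Hall's theorem at most 6 of the 8 servers can be matched.
Hence no matching covers every server.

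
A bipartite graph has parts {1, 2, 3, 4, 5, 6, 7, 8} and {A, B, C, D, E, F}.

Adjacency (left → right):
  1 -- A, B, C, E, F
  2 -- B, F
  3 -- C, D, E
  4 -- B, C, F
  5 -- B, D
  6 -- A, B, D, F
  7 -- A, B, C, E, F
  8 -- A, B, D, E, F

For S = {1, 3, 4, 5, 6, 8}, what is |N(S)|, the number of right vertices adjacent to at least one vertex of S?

6

The union of neighbours of {1, 3, 4, 5, 6, 8} is {A, B, C, D, E, F}, which has 6 elements.
Since |N(S)| = 6 ≥ |S| = 6, Hall's condition holds for this subset.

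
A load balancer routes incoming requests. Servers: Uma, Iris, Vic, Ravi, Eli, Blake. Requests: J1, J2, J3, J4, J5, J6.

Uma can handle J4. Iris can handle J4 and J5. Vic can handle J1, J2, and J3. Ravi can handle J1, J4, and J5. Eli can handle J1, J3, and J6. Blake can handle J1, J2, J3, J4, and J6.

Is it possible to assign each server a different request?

A valid assignment of size 6: Uma–J4, Iris–J5, Vic–J2, Ravi–J1, Eli–J3, Blake–J6.
All 6 servers are covered.

Yes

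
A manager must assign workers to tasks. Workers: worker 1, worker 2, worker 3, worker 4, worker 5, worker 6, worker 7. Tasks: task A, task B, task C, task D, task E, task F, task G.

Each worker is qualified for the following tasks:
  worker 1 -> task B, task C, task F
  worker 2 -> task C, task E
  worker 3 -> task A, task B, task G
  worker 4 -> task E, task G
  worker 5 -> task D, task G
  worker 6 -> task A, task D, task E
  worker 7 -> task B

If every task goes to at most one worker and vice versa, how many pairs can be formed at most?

A valid assignment of size 7: worker 1-task F, worker 2-task C, worker 3-task A, worker 4-task G, worker 5-task D, worker 6-task E, worker 7-task B.
This saturates every worker, so 7 is the maximum.

7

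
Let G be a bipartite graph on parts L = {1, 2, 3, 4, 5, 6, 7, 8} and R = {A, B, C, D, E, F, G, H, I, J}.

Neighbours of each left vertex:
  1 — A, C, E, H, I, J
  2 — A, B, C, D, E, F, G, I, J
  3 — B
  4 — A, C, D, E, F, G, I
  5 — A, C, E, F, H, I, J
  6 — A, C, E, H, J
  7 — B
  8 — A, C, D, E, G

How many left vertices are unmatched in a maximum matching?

For example, pair 1–H, 2–F, 3–B, 4–A, 5–J, 6–E, 8–G.
The set {3, 7} has only 1 neighbour ({B}), so by Hall's theorem at most 7 of the 8 left vertices can be matched.
That matches 7 of the 8, leaving 1 unmatched; no matching can do better.

1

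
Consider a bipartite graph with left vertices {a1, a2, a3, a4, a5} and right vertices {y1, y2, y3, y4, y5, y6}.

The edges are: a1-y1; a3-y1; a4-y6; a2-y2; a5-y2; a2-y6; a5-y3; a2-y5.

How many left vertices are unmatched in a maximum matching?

For example, pair a1-y1, a2-y2, a4-y6, a5-y3.
The set {a1, a3} has only 1 neighbour ({y1}), so by Hall's theorem at most 4 of the 5 left vertices can be matched.
That matches 4 of the 5, leaving 1 unmatched; no matching can do better.

1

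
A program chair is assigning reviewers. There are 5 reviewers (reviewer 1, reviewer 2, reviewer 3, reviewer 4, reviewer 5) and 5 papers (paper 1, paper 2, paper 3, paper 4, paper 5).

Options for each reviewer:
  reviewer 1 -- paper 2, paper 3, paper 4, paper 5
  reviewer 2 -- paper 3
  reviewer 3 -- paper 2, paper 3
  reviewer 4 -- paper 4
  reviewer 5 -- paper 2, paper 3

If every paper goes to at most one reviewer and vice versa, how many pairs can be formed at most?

4

One maximum matching: reviewer 1→paper 5, reviewer 2→paper 3, reviewer 3→paper 2, reviewer 4→paper 4.
The set {reviewer 2, reviewer 3, reviewer 5} has only 2 neighbours ({paper 2, paper 3}), so by Hall's theorem at most 4 of the 5 reviewers can be matched.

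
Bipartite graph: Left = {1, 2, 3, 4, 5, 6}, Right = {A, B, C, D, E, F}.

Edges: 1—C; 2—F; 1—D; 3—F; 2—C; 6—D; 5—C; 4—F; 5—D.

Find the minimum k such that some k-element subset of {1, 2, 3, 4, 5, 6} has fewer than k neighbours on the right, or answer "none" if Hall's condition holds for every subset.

Take S = {3, 4}. Its neighbourhood is {F}, so |N(S)| = 1 < |S| = 2.
No single vertex violates Hall's condition since each has at least one neighbour, so 2 is the minimum.

2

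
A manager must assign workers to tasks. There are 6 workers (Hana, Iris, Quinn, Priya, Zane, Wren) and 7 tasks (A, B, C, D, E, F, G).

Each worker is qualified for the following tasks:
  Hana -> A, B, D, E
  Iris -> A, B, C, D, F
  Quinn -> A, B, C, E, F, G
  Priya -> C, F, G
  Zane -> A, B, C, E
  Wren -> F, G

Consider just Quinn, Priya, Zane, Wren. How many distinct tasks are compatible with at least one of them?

The union of neighbours of {Quinn, Priya, Zane, Wren} is {A, B, C, E, F, G}, which has 6 elements.
Since |N(S)| = 6 ≥ |S| = 4, Hall's condition holds for this subset.

6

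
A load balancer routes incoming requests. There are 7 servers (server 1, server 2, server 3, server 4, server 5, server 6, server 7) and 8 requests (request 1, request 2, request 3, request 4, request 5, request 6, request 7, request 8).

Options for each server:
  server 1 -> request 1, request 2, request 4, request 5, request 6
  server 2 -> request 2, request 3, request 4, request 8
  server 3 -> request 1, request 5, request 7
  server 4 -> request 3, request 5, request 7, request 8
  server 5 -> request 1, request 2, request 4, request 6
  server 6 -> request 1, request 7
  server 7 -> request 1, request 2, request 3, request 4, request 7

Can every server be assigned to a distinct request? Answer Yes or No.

A valid assignment of size 7: server 1–request 6, server 2–request 4, server 3–request 5, server 4–request 3, server 5–request 2, server 6–request 1, server 7–request 7.
Every server is matched, so this matching saturates all of them.

Yes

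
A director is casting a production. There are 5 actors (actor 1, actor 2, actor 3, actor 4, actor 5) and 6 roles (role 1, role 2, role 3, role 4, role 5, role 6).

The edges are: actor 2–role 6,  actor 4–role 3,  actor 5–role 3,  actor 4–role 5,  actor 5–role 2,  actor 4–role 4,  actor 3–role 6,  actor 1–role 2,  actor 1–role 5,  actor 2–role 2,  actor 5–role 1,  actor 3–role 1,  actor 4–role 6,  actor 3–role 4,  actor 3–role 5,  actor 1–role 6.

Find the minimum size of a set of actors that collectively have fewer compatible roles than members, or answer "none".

none

A matching saturating every actor exists, for instance actor 1→role 2, actor 2→role 6, actor 3→role 1, actor 4→role 5, actor 5→role 3.
By Hall's marriage theorem, this means |N(S)| ≥ |S| for every subset S, so no violating subset exists.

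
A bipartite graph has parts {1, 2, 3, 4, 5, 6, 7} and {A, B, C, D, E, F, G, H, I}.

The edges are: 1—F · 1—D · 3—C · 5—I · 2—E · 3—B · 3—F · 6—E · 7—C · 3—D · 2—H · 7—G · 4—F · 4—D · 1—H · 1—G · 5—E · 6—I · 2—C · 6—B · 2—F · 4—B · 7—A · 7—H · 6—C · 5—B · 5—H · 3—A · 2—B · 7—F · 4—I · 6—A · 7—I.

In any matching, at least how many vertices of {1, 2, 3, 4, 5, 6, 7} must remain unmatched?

One maximum matching: 1→D, 2→H, 3→B, 4→F, 5→E, 6→A, 7→G.
All 7 left vertices are matched, so no larger matching exists.
That matches 7 of the 7, leaving 0 unmatched; no matching can do better.

0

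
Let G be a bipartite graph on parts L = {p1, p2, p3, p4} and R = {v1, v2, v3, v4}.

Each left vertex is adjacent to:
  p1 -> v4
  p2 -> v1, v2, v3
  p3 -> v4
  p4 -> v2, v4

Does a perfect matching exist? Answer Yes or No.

The set {p1, p3} has only 1 neighbour ({v4}), so by Hall's theorem at most 3 of the 4 left vertices can be matched.
Hence no matching covers every left vertex.

No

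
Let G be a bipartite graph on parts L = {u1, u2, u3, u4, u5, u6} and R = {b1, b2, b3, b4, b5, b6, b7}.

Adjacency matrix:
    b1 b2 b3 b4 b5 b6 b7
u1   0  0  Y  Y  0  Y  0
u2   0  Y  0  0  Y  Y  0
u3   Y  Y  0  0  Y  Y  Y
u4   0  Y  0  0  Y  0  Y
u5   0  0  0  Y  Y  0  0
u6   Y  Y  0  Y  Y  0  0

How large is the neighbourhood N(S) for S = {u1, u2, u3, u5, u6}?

The union of neighbours of {u1, u2, u3, u5, u6} is {b1, b2, b3, b4, b5, b6, b7}, which has 7 elements.
Since |N(S)| = 7 ≥ |S| = 5, Hall's condition holds for this subset.

7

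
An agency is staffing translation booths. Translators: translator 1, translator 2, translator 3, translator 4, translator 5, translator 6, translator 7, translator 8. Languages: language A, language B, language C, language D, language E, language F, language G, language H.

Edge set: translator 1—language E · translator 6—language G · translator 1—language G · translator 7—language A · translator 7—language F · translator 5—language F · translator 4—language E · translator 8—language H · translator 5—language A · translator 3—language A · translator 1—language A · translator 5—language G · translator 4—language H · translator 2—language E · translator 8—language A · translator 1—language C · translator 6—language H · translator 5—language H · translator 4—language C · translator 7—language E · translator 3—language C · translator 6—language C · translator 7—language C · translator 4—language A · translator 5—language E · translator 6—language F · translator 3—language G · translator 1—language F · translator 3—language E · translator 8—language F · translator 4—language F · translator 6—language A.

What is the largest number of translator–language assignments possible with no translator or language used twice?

6

For example, pair translator 1→language C, translator 2→language E, translator 3→language A, translator 4→language H, translator 5→language G, translator 6→language F.
The set {translator 1, translator 2, translator 3, translator 4, translator 5, translator 6, translator 7, translator 8} has only 6 neighbours ({language A, language C, language E, language F, language G, language H}), so by Hall's theorem at most 6 of the 8 translators can be matched.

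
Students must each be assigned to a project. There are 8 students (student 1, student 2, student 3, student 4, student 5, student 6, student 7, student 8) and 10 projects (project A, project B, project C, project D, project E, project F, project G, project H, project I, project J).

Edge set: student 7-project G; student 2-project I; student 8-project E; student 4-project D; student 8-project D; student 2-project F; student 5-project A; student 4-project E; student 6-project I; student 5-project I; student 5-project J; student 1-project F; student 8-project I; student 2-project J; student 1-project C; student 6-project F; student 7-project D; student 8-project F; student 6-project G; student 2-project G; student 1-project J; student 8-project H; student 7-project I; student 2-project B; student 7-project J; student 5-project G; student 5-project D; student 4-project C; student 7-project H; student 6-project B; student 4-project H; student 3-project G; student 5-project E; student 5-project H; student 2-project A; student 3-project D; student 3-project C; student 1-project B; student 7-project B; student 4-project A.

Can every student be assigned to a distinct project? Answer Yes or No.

Yes

For example, pair student 1→project J, student 2→project G, student 3→project D, student 4→project C, student 5→project H, student 6→project B, student 7→project I, student 8→project F.
Every student is matched, so this matching saturates all of them.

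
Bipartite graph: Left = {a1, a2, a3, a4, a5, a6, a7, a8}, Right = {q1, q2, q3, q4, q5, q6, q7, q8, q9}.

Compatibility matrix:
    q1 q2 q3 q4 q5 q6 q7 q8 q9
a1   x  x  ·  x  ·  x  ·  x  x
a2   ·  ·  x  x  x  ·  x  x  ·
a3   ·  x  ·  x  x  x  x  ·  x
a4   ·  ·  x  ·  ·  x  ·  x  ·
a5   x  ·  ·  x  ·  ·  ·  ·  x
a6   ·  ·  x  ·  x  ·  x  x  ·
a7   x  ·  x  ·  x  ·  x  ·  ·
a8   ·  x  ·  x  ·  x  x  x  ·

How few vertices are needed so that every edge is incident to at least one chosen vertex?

{a1, a2, a3, a4, a5, a6, a7, a8} is a vertex cover of size 8: every edge has an endpoint in this set.
No smaller cover exists because a1–q2, a2–q4, a3–q9, a4–q8, a5–q1, a6–q7, a7–q5, a8–q6 is a matching of size 8, and a cover must include an endpoint of each of these disjoint edges (König's theorem).

8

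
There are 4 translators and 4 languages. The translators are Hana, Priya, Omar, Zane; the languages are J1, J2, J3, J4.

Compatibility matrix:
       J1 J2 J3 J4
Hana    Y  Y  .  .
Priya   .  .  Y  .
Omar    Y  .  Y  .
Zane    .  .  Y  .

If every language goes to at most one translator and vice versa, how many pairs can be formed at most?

One maximum matching: Hana→J2, Priya→J3, Omar→J1.
The set {Priya, Zane} has only 1 neighbour ({J3}), so by Hall's theorem at most 3 of the 4 translators can be matched.

3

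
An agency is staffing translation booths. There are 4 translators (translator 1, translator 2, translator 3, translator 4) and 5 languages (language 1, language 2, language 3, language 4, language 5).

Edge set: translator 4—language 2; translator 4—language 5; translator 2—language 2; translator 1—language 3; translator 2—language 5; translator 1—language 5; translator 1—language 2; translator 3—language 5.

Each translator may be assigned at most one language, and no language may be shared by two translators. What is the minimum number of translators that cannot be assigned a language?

A valid assignment of size 3: translator 1-language 3, translator 2-language 2, translator 3-language 5.
The set {translator 2, translator 3, translator 4} has only 2 neighbours ({language 2, language 5}), so by Hall's theorem at most 3 of the 4 translators can be matched.
That matches 3 of the 4, leaving 1 unmatched; no matching can do better.

1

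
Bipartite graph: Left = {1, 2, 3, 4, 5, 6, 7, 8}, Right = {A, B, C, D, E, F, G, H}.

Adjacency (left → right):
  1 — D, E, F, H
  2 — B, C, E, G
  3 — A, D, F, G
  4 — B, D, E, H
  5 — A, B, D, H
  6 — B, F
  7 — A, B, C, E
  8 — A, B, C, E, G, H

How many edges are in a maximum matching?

8

One maximum matching: 1–H, 2–C, 3–D, 4–E, 5–A, 6–F, 7–B, 8–G.
All 8 left vertices are matched, so no larger matching exists.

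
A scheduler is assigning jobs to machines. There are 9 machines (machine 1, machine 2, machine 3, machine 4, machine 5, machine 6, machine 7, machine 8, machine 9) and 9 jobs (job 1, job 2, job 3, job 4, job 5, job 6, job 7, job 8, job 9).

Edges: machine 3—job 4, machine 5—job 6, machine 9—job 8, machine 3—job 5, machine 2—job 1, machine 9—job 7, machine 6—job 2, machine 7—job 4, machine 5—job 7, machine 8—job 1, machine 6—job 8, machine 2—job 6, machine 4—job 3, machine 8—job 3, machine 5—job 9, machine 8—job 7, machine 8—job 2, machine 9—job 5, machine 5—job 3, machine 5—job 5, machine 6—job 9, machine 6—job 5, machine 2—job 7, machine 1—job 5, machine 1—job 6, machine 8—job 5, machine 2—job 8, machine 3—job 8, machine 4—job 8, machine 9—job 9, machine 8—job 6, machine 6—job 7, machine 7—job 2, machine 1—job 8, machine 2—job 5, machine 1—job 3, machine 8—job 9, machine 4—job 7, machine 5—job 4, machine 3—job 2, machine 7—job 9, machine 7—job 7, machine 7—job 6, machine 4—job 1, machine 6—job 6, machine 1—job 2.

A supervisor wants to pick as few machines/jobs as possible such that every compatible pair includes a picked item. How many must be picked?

9

{machine 1, machine 2, machine 3, machine 4, machine 5, machine 6, machine 7, machine 8, machine 9} is a vertex cover of size 9: every edge has an endpoint in this set.
No smaller cover exists because machine 1–job 3, machine 2–job 6, machine 3–job 2, machine 4–job 1, machine 5–job 7, machine 6–job 8, machine 7–job 4, machine 8–job 5, machine 9–job 9 is a matching of size 9, and a cover must include an endpoint of each of these disjoint edges (König's theorem).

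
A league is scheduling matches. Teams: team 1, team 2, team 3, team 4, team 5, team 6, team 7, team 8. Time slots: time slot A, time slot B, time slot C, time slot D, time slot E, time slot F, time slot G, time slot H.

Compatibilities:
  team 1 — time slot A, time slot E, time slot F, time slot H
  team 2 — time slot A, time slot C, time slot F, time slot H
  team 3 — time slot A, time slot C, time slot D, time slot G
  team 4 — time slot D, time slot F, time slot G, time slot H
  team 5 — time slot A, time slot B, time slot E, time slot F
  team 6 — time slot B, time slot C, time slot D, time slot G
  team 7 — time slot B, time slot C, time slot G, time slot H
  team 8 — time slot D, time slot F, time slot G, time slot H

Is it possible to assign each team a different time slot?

Yes

One maximum matching: team 1→time slot E, team 2→time slot A, team 3→time slot D, team 4→time slot H, team 5→time slot B, team 6→time slot C, team 7→time slot G, team 8→time slot F.
All 8 teams are covered.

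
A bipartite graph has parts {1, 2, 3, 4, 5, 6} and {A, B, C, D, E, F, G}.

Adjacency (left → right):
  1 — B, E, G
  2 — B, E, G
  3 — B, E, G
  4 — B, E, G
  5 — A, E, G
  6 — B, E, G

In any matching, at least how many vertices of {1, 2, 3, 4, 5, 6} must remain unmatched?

A valid assignment of size 4: 1→G, 2→E, 3→B, 5→A.
The set {1, 2, 3, 4, 6} has only 3 neighbours ({B, E, G}), so by Hall's theorem at most 4 of the 6 left vertices can be matched.
That matches 4 of the 6, leaving 2 unmatched; no matching can do better.

2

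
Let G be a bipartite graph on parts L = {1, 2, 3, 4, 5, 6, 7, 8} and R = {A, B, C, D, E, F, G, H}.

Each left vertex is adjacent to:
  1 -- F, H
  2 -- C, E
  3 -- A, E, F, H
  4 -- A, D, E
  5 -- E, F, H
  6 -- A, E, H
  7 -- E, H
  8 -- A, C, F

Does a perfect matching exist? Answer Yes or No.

No

The set {1, 2, 3, 5, 6, 7, 8} has only 5 neighbours ({A, C, E, F, H}), so by Hall's theorem at most 6 of the 8 left vertices can be matched.
Hence no matching covers every left vertex.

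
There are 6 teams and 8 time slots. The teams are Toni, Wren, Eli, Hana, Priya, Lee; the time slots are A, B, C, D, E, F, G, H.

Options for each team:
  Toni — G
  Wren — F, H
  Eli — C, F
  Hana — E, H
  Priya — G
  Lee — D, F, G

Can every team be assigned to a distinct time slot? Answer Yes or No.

No

The set {Toni, Priya} has only 1 neighbour ({G}), so by Hall's theorem at most 5 of the 6 teams can be matched.
Hence no matching covers every team.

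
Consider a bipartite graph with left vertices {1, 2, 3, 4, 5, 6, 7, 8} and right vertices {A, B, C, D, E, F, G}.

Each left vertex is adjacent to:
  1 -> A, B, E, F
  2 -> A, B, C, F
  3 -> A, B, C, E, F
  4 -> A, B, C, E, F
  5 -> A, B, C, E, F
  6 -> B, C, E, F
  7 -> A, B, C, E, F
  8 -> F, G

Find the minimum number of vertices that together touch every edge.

6

{8, A, B, C, E, F} is a vertex cover of size 6: every edge has an endpoint in this set.
No smaller cover exists because 1–F, 2–C, 3–B, 4–E, 5–A, 8–G is a matching of size 6, and a cover must include an endpoint of each of these disjoint edges (König's theorem).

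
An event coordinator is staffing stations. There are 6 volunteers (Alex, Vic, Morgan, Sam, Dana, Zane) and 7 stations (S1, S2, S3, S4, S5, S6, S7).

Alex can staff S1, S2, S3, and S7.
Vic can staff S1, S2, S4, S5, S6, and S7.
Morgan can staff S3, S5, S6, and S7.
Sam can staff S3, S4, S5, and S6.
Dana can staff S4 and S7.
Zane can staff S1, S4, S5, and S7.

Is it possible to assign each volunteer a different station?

Yes

For example, pair Alex-S2, Vic-S6, Morgan-S5, Sam-S3, Dana-S7, Zane-S4.
Every volunteer is matched, so this matching saturates all of them.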